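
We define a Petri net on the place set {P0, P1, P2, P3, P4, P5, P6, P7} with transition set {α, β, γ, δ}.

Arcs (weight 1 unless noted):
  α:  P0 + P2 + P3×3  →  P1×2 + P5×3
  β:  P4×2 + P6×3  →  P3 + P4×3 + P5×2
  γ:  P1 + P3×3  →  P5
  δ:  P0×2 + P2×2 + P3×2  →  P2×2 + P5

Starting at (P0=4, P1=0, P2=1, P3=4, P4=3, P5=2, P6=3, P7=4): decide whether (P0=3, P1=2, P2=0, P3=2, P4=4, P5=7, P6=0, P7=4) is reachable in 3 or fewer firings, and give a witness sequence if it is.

YES — reachable via ⟨α, β⟩ (2 firings)

step 1: fire α:  (P0=4, P1=0, P2=1, P3=4, P4=3, P5=2, P6=3, P7=4) → (P0=3, P1=2, P2=0, P3=1, P4=3, P5=5, P6=3, P7=4)
step 2: fire β:  (P0=3, P1=2, P2=0, P3=1, P4=3, P5=5, P6=3, P7=4) → (P0=3, P1=2, P2=0, P3=2, P4=4, P5=7, P6=0, P7=4)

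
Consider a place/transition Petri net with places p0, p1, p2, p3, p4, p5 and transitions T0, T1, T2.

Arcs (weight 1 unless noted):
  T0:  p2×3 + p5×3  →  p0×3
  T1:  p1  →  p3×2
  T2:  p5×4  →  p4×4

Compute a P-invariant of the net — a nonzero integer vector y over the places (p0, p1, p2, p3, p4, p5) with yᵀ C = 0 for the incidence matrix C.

Incidence matrix C (rows=places, cols=transitions):
       T0   T1   T2
   p0   3    0    0
   p1   0   -1    0
   p2  -3    0    0
   p3   0    2    0
   p4   0    0    4
   p5  -3    0   -4

Candidate y = [1, 0, 1, 0, 0, 0]; check y·C column-wise:
  col T0: 1·3 + 1·-3 + 0·-3 = 0
  col T1: 1·0 + 0·-1 + 1·0 + 0·2 = 0
  col T2: 1·0 + 1·0 + 0·4 + 0·-4 = 0

y = (p0:1, p1:0, p2:1, p3:0, p4:0, p5:0)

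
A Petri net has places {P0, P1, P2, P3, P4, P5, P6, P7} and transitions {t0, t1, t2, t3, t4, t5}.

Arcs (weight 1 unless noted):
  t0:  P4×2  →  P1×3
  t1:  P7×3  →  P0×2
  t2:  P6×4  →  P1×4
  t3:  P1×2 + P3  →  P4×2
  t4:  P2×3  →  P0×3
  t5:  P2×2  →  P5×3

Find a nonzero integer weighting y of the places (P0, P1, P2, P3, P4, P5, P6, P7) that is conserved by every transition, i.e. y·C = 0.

y = (P0:0, P1:2, P2:0, P3:2, P4:3, P5:0, P6:2, P7:0)

Incidence matrix C (rows=places, cols=transitions):
       t0   t1   t2   t3   t4   t5
   P0   0    2    0    0    3    0
   P1   3    0    4   -2    0    0
   P2   0    0    0    0   -3   -2
   P3   0    0    0   -1    0    0
   P4  -2    0    0    2    0    0
   P5   0    0    0    0    0    3
   P6   0    0   -4    0    0    0
   P7   0   -3    0    0    0    0

Candidate y = [0, 2, 0, 2, 3, 0, 2, 0]; check y·C column-wise:
  col t0: 2·3 + 2·0 + 3·-2 + 2·0 = 0
  col t1: 0·2 + 2·0 + 2·0 + 3·0 + 2·0 + 0·-3 = 0
  col t2: 2·4 + 2·0 + 3·0 + 2·-4 = 0
  col t3: 2·-2 + 2·-1 + 3·2 + 2·0 = 0
  col t4: 0·3 + 2·0 + 0·-3 + 2·0 + 3·0 + 2·0 = 0
  col t5: 2·0 + 0·-2 + 2·0 + 3·0 + 0·3 + 2·0 = 0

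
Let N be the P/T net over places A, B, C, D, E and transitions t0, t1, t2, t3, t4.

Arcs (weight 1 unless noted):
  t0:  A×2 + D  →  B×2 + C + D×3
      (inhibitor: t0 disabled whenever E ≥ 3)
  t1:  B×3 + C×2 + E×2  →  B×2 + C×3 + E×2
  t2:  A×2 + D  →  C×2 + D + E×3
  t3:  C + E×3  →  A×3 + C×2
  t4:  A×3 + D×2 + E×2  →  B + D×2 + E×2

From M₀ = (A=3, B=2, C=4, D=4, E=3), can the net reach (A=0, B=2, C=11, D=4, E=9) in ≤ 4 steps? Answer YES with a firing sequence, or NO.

YES — reachable via ⟨t2, t3, t2, t2⟩ (4 firings)

step 1: fire t2:  (A=3, B=2, C=4, D=4, E=3) → (A=1, B=2, C=6, D=4, E=6)
step 2: fire t3:  (A=1, B=2, C=6, D=4, E=6) → (A=4, B=2, C=7, D=4, E=3)
step 3: fire t2:  (A=4, B=2, C=7, D=4, E=3) → (A=2, B=2, C=9, D=4, E=6)
step 4: fire t2:  (A=2, B=2, C=9, D=4, E=6) → (A=0, B=2, C=11, D=4, E=9)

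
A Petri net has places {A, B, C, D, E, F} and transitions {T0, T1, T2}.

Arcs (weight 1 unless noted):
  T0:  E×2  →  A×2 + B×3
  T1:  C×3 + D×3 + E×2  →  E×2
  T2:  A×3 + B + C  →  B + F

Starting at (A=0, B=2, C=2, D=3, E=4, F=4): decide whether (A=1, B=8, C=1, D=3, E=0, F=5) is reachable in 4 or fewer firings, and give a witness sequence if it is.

step 1: fire T0:  (A=0, B=2, C=2, D=3, E=4, F=4) → (A=2, B=5, C=2, D=3, E=2, F=4)
step 2: fire T0:  (A=2, B=5, C=2, D=3, E=2, F=4) → (A=4, B=8, C=2, D=3, E=0, F=4)
step 3: fire T2:  (A=4, B=8, C=2, D=3, E=0, F=4) → (A=1, B=8, C=1, D=3, E=0, F=5)

YES — reachable via ⟨T0, T0, T2⟩ (3 firings)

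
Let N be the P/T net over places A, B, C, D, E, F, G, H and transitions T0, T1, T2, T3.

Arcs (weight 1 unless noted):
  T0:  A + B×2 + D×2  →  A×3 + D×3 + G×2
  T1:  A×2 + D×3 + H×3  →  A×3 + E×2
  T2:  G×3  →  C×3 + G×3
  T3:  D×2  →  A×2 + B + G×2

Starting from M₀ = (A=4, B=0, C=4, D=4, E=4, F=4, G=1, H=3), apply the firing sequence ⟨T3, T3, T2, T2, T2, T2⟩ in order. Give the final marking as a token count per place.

(A=8, B=2, C=16, D=0, E=4, F=4, G=5, H=3)

step 1: fire T3:  (A=4, B=0, C=4, D=4, E=4, F=4, G=1, H=3) → (A=6, B=1, C=4, D=2, E=4, F=4, G=3, H=3)
step 2: fire T3:  (A=6, B=1, C=4, D=2, E=4, F=4, G=3, H=3) → (A=8, B=2, C=4, D=0, E=4, F=4, G=5, H=3)
step 3: fire T2:  (A=8, B=2, C=4, D=0, E=4, F=4, G=5, H=3) → (A=8, B=2, C=7, D=0, E=4, F=4, G=5, H=3)
step 4: fire T2:  (A=8, B=2, C=7, D=0, E=4, F=4, G=5, H=3) → (A=8, B=2, C=10, D=0, E=4, F=4, G=5, H=3)
step 5: fire T2:  (A=8, B=2, C=10, D=0, E=4, F=4, G=5, H=3) → (A=8, B=2, C=13, D=0, E=4, F=4, G=5, H=3)
step 6: fire T2:  (A=8, B=2, C=13, D=0, E=4, F=4, G=5, H=3) → (A=8, B=2, C=16, D=0, E=4, F=4, G=5, H=3)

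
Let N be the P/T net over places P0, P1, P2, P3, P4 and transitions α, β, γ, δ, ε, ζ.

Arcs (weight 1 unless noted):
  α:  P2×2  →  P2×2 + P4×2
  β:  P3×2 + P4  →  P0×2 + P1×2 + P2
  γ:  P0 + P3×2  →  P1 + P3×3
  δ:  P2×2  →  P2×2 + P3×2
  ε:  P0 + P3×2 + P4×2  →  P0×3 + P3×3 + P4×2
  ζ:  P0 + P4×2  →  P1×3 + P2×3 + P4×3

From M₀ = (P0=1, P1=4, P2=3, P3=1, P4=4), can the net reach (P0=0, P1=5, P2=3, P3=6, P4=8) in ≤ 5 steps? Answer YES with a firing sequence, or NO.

YES — reachable via ⟨α, α, δ, γ, δ⟩ (5 firings)

step 1: fire α:  (P0=1, P1=4, P2=3, P3=1, P4=4) → (P0=1, P1=4, P2=3, P3=1, P4=6)
step 2: fire α:  (P0=1, P1=4, P2=3, P3=1, P4=6) → (P0=1, P1=4, P2=3, P3=1, P4=8)
step 3: fire δ:  (P0=1, P1=4, P2=3, P3=1, P4=8) → (P0=1, P1=4, P2=3, P3=3, P4=8)
step 4: fire γ:  (P0=1, P1=4, P2=3, P3=3, P4=8) → (P0=0, P1=5, P2=3, P3=4, P4=8)
step 5: fire δ:  (P0=0, P1=5, P2=3, P3=4, P4=8) → (P0=0, P1=5, P2=3, P3=6, P4=8)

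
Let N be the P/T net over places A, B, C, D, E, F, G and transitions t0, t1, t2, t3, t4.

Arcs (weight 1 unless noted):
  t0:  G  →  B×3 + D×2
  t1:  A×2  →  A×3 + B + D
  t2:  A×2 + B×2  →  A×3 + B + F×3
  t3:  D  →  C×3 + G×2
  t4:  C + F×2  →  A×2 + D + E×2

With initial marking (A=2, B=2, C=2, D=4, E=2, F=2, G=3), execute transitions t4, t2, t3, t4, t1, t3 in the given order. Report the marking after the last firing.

(A=8, B=2, C=6, D=5, E=6, F=1, G=7)

step 1: fire t4:  (A=2, B=2, C=2, D=4, E=2, F=2, G=3) → (A=4, B=2, C=1, D=5, E=4, F=0, G=3)
step 2: fire t2:  (A=4, B=2, C=1, D=5, E=4, F=0, G=3) → (A=5, B=1, C=1, D=5, E=4, F=3, G=3)
step 3: fire t3:  (A=5, B=1, C=1, D=5, E=4, F=3, G=3) → (A=5, B=1, C=4, D=4, E=4, F=3, G=5)
step 4: fire t4:  (A=5, B=1, C=4, D=4, E=4, F=3, G=5) → (A=7, B=1, C=3, D=5, E=6, F=1, G=5)
step 5: fire t1:  (A=7, B=1, C=3, D=5, E=6, F=1, G=5) → (A=8, B=2, C=3, D=6, E=6, F=1, G=5)
step 6: fire t3:  (A=8, B=2, C=3, D=6, E=6, F=1, G=5) → (A=8, B=2, C=6, D=5, E=6, F=1, G=7)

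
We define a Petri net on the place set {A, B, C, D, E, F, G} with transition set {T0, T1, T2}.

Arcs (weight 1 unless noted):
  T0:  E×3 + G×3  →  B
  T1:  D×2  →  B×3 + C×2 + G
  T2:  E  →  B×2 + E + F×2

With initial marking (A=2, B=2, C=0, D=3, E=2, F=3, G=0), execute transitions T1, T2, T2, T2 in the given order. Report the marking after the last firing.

(A=2, B=11, C=2, D=1, E=2, F=9, G=1)

step 1: fire T1:  (A=2, B=2, C=0, D=3, E=2, F=3, G=0) → (A=2, B=5, C=2, D=1, E=2, F=3, G=1)
step 2: fire T2:  (A=2, B=5, C=2, D=1, E=2, F=3, G=1) → (A=2, B=7, C=2, D=1, E=2, F=5, G=1)
step 3: fire T2:  (A=2, B=7, C=2, D=1, E=2, F=5, G=1) → (A=2, B=9, C=2, D=1, E=2, F=7, G=1)
step 4: fire T2:  (A=2, B=9, C=2, D=1, E=2, F=7, G=1) → (A=2, B=11, C=2, D=1, E=2, F=9, G=1)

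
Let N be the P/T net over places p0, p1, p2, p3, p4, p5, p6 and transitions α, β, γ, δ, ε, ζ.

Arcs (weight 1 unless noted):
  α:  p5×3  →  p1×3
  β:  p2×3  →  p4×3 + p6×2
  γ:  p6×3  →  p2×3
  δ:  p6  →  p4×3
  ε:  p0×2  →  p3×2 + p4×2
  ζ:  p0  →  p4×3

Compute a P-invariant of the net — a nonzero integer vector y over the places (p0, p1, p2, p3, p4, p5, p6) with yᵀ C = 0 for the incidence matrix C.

y = (p0:0, p1:1, p2:0, p3:0, p4:0, p5:1, p6:0)

Incidence matrix C (rows=places, cols=transitions):
        α    β    γ    δ    ε    ζ
   p0   0    0    0    0   -2   -1
   p1   3    0    0    0    0    0
   p2   0   -3    3    0    0    0
   p3   0    0    0    0    2    0
   p4   0    3    0    3    2    3
   p5  -3    0    0    0    0    0
   p6   0    2   -3   -1    0    0

Candidate y = [0, 1, 0, 0, 0, 1, 0]; check y·C column-wise:
  col α: 1·3 + 1·-3 = 0
  col β: 1·0 + 0·-3 + 0·3 + 1·0 + 0·2 = 0
  col γ: 1·0 + 0·3 + 1·0 + 0·-3 = 0
  col δ: 1·0 + 0·3 + 1·0 + 0·-1 = 0
  col ε: 0·-2 + 1·0 + 0·2 + 0·2 + 1·0 = 0
  col ζ: 0·-1 + 1·0 + 0·3 + 1·0 = 0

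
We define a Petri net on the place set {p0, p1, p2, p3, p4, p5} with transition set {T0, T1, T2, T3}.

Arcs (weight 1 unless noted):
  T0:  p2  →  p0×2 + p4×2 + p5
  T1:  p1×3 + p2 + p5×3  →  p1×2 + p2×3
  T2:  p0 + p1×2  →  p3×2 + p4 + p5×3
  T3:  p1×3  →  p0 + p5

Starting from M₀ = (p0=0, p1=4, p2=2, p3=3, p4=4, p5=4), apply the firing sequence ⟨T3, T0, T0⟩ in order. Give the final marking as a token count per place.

(p0=5, p1=1, p2=0, p3=3, p4=8, p5=7)

step 1: fire T3:  (p0=0, p1=4, p2=2, p3=3, p4=4, p5=4) → (p0=1, p1=1, p2=2, p3=3, p4=4, p5=5)
step 2: fire T0:  (p0=1, p1=1, p2=2, p3=3, p4=4, p5=5) → (p0=3, p1=1, p2=1, p3=3, p4=6, p5=6)
step 3: fire T0:  (p0=3, p1=1, p2=1, p3=3, p4=6, p5=6) → (p0=5, p1=1, p2=0, p3=3, p4=8, p5=7)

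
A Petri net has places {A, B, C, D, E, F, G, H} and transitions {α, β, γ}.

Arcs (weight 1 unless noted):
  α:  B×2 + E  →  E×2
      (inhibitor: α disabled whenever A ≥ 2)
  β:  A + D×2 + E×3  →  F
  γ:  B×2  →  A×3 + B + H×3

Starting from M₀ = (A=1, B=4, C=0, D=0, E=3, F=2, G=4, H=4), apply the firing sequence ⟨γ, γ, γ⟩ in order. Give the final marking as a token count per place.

(A=10, B=1, C=0, D=0, E=3, F=2, G=4, H=13)

step 1: fire γ:  (A=1, B=4, C=0, D=0, E=3, F=2, G=4, H=4) → (A=4, B=3, C=0, D=0, E=3, F=2, G=4, H=7)
step 2: fire γ:  (A=4, B=3, C=0, D=0, E=3, F=2, G=4, H=7) → (A=7, B=2, C=0, D=0, E=3, F=2, G=4, H=10)
step 3: fire γ:  (A=7, B=2, C=0, D=0, E=3, F=2, G=4, H=10) → (A=10, B=1, C=0, D=0, E=3, F=2, G=4, H=13)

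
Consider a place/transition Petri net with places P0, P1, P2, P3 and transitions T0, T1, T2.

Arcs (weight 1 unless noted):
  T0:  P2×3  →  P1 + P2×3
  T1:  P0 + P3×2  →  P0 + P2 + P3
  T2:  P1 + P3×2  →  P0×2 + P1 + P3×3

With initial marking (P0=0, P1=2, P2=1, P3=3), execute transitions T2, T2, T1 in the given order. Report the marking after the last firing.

(P0=4, P1=2, P2=2, P3=4)

step 1: fire T2:  (P0=0, P1=2, P2=1, P3=3) → (P0=2, P1=2, P2=1, P3=4)
step 2: fire T2:  (P0=2, P1=2, P2=1, P3=4) → (P0=4, P1=2, P2=1, P3=5)
step 3: fire T1:  (P0=4, P1=2, P2=1, P3=5) → (P0=4, P1=2, P2=2, P3=4)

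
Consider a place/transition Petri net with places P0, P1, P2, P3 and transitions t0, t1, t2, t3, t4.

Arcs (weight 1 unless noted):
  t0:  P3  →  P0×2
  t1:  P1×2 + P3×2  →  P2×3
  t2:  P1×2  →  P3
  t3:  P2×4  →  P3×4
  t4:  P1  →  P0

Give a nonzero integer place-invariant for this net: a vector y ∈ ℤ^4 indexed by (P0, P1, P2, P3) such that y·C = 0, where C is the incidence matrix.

y = (P0:1, P1:1, P2:2, P3:2)

Incidence matrix C (rows=places, cols=transitions):
       t0   t1   t2   t3   t4
   P0   2    0    0    0    1
   P1   0   -2   -2    0   -1
   P2   0    3    0   -4    0
   P3  -1   -2    1    4    0

Candidate y = [1, 1, 2, 2]; check y·C column-wise:
  col t0: 1·2 + 1·0 + 2·0 + 2·-1 = 0
  col t1: 1·0 + 1·-2 + 2·3 + 2·-2 = 0
  col t2: 1·0 + 1·-2 + 2·0 + 2·1 = 0
  col t3: 1·0 + 1·0 + 2·-4 + 2·4 = 0
  col t4: 1·1 + 1·-1 + 2·0 + 2·0 = 0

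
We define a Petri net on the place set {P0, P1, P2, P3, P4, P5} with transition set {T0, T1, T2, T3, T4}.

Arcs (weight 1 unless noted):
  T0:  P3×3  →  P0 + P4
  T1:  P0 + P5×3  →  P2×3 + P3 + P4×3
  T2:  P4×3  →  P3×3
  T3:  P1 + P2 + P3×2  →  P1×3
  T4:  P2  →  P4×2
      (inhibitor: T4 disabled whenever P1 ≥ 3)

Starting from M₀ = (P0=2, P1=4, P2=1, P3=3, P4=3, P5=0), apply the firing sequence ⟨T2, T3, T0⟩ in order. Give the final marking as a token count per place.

(P0=3, P1=6, P2=0, P3=1, P4=1, P5=0)

step 1: fire T2:  (P0=2, P1=4, P2=1, P3=3, P4=3, P5=0) → (P0=2, P1=4, P2=1, P3=6, P4=0, P5=0)
step 2: fire T3:  (P0=2, P1=4, P2=1, P3=6, P4=0, P5=0) → (P0=2, P1=6, P2=0, P3=4, P4=0, P5=0)
step 3: fire T0:  (P0=2, P1=6, P2=0, P3=4, P4=0, P5=0) → (P0=3, P1=6, P2=0, P3=1, P4=1, P5=0)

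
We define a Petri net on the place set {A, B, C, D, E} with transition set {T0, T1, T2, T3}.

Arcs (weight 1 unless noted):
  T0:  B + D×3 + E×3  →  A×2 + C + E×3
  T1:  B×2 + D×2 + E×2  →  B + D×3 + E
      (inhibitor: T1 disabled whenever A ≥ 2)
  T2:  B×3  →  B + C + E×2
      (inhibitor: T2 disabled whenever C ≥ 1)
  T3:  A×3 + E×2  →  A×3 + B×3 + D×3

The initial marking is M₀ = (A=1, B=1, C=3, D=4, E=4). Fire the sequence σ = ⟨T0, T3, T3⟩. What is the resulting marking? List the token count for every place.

step 1: fire T0:  (A=1, B=1, C=3, D=4, E=4) → (A=3, B=0, C=4, D=1, E=4)
step 2: fire T3:  (A=3, B=0, C=4, D=1, E=4) → (A=3, B=3, C=4, D=4, E=2)
step 3: fire T3:  (A=3, B=3, C=4, D=4, E=2) → (A=3, B=6, C=4, D=7, E=0)

(A=3, B=6, C=4, D=7, E=0)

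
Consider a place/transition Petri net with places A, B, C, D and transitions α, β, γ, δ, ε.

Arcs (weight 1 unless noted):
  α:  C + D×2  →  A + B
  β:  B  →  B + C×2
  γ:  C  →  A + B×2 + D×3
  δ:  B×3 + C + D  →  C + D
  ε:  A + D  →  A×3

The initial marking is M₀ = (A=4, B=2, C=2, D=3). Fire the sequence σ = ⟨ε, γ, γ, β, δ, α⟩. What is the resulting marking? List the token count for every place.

step 1: fire ε:  (A=4, B=2, C=2, D=3) → (A=6, B=2, C=2, D=2)
step 2: fire γ:  (A=6, B=2, C=2, D=2) → (A=7, B=4, C=1, D=5)
step 3: fire γ:  (A=7, B=4, C=1, D=5) → (A=8, B=6, C=0, D=8)
step 4: fire β:  (A=8, B=6, C=0, D=8) → (A=8, B=6, C=2, D=8)
step 5: fire δ:  (A=8, B=6, C=2, D=8) → (A=8, B=3, C=2, D=8)
step 6: fire α:  (A=8, B=3, C=2, D=8) → (A=9, B=4, C=1, D=6)

(A=9, B=4, C=1, D=6)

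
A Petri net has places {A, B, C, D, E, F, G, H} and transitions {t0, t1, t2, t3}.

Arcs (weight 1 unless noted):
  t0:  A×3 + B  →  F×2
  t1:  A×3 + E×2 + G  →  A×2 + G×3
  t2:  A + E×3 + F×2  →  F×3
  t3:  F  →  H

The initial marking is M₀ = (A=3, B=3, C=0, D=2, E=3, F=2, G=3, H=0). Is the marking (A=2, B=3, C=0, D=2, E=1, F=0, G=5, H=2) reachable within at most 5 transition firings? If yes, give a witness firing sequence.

YES — reachable via ⟨t1, t3, t3⟩ (3 firings)

step 1: fire t1:  (A=3, B=3, C=0, D=2, E=3, F=2, G=3, H=0) → (A=2, B=3, C=0, D=2, E=1, F=2, G=5, H=0)
step 2: fire t3:  (A=2, B=3, C=0, D=2, E=1, F=2, G=5, H=0) → (A=2, B=3, C=0, D=2, E=1, F=1, G=5, H=1)
step 3: fire t3:  (A=2, B=3, C=0, D=2, E=1, F=1, G=5, H=1) → (A=2, B=3, C=0, D=2, E=1, F=0, G=5, H=2)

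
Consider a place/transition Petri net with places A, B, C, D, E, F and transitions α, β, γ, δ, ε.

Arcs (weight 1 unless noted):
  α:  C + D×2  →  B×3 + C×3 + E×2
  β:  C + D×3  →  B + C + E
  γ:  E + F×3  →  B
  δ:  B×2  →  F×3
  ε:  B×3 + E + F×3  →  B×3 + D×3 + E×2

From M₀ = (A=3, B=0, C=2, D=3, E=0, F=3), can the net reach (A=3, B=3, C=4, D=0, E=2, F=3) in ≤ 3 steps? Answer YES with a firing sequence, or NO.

depth 0: 1 marking
depth 1: 3 markings reached so far
depth 2: 7 markings reached so far
depth 3: 12 markings reached so far
target is not among the 12 markings reachable within 3 steps

NO — not reachable within 3 firings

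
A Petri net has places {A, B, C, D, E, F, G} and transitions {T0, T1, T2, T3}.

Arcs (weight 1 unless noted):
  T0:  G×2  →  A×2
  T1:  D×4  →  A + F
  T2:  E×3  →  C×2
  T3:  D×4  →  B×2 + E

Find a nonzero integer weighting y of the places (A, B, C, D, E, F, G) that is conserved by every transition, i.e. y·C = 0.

y = (A:0, B:1, C:-3, D:0, E:-2, F:0, G:0)

Incidence matrix C (rows=places, cols=transitions):
       T0   T1   T2   T3
    A   2    1    0    0
    B   0    0    0    2
    C   0    0    2    0
    D   0   -4    0   -4
    E   0    0   -3    1
    F   0    1    0    0
    G  -2    0    0    0

Candidate y = [0, 1, -3, 0, -2, 0, 0]; check y·C column-wise:
  col T0: 0·2 + 1·0 + -3·0 + -2·0 + 0·-2 = 0
  col T1: 0·1 + 1·0 + -3·0 + 0·-4 + -2·0 + 0·1 = 0
  col T2: 1·0 + -3·2 + -2·-3 = 0
  col T3: 1·2 + -3·0 + 0·-4 + -2·1 = 0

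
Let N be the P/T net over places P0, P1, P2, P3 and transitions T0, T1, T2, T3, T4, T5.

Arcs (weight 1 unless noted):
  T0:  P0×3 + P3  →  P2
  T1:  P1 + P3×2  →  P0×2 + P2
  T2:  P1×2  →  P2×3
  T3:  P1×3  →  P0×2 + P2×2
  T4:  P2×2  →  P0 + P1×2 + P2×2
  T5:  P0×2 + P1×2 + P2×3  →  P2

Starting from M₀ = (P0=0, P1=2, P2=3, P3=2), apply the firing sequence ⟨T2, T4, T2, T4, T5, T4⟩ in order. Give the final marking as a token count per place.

(P0=1, P1=2, P2=7, P3=2)

step 1: fire T2:  (P0=0, P1=2, P2=3, P3=2) → (P0=0, P1=0, P2=6, P3=2)
step 2: fire T4:  (P0=0, P1=0, P2=6, P3=2) → (P0=1, P1=2, P2=6, P3=2)
step 3: fire T2:  (P0=1, P1=2, P2=6, P3=2) → (P0=1, P1=0, P2=9, P3=2)
step 4: fire T4:  (P0=1, P1=0, P2=9, P3=2) → (P0=2, P1=2, P2=9, P3=2)
step 5: fire T5:  (P0=2, P1=2, P2=9, P3=2) → (P0=0, P1=0, P2=7, P3=2)
step 6: fire T4:  (P0=0, P1=0, P2=7, P3=2) → (P0=1, P1=2, P2=7, P3=2)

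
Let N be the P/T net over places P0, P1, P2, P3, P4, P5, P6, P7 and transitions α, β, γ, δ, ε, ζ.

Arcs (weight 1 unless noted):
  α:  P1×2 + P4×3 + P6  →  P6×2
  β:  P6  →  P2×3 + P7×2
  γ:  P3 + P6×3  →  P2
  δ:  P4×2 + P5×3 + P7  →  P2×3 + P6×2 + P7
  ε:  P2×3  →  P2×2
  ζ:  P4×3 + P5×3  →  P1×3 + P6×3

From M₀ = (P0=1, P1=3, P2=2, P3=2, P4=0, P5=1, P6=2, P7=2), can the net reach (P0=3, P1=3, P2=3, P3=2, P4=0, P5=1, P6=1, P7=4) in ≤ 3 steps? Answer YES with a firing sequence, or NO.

NO — not reachable within 3 firings

depth 0: 1 marking
depth 1: 2 markings reached so far
depth 2: 4 markings reached so far
depth 3: 6 markings reached so far
target is not among the 6 markings reachable within 3 steps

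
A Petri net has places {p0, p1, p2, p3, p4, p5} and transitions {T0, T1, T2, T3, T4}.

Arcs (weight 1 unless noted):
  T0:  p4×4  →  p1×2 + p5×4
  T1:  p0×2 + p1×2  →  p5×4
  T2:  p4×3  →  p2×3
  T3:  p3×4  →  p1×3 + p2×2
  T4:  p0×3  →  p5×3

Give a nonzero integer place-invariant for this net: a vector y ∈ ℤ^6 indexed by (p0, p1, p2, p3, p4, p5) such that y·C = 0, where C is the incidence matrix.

y = (p0:2, p1:2, p2:3, p3:3, p4:3, p5:2)

Incidence matrix C (rows=places, cols=transitions):
       T0   T1   T2   T3   T4
   p0   0   -2    0    0   -3
   p1   2   -2    0    3    0
   p2   0    0    3    2    0
   p3   0    0    0   -4    0
   p4  -4    0   -3    0    0
   p5   4    4    0    0    3

Candidate y = [2, 2, 3, 3, 3, 2]; check y·C column-wise:
  col T0: 2·0 + 2·2 + 3·0 + 3·0 + 3·-4 + 2·4 = 0
  col T1: 2·-2 + 2·-2 + 3·0 + 3·0 + 3·0 + 2·4 = 0
  col T2: 2·0 + 2·0 + 3·3 + 3·0 + 3·-3 + 2·0 = 0
  col T3: 2·0 + 2·3 + 3·2 + 3·-4 + 3·0 + 2·0 = 0
  col T4: 2·-3 + 2·0 + 3·0 + 3·0 + 3·0 + 2·3 = 0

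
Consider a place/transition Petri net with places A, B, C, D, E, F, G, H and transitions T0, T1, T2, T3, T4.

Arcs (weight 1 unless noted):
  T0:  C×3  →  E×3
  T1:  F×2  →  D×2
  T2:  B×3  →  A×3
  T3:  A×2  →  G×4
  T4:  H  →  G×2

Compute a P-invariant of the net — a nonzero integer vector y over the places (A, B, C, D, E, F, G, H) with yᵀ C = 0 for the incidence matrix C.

y = (A:0, B:0, C:1, D:0, E:1, F:0, G:0, H:0)

Incidence matrix C (rows=places, cols=transitions):
       T0   T1   T2   T3   T4
    A   0    0    3   -2    0
    B   0    0   -3    0    0
    C  -3    0    0    0    0
    D   0    2    0    0    0
    E   3    0    0    0    0
    F   0   -2    0    0    0
    G   0    0    0    4    2
    H   0    0    0    0   -1

Candidate y = [0, 0, 1, 0, 1, 0, 0, 0]; check y·C column-wise:
  col T0: 1·-3 + 1·3 = 0
  col T1: 1·0 + 0·2 + 1·0 + 0·-2 = 0
  col T2: 0·3 + 0·-3 + 1·0 + 1·0 = 0
  col T3: 0·-2 + 1·0 + 1·0 + 0·4 = 0
  col T4: 1·0 + 1·0 + 0·2 + 0·-1 = 0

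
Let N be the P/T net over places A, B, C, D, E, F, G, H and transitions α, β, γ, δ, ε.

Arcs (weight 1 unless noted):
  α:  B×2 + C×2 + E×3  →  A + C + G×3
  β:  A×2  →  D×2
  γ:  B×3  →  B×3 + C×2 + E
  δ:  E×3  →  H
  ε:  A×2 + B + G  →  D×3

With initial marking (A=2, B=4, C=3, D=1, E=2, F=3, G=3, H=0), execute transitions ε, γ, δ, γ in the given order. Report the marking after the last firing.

(A=0, B=3, C=7, D=4, E=1, F=3, G=2, H=1)

step 1: fire ε:  (A=2, B=4, C=3, D=1, E=2, F=3, G=3, H=0) → (A=0, B=3, C=3, D=4, E=2, F=3, G=2, H=0)
step 2: fire γ:  (A=0, B=3, C=3, D=4, E=2, F=3, G=2, H=0) → (A=0, B=3, C=5, D=4, E=3, F=3, G=2, H=0)
step 3: fire δ:  (A=0, B=3, C=5, D=4, E=3, F=3, G=2, H=0) → (A=0, B=3, C=5, D=4, E=0, F=3, G=2, H=1)
step 4: fire γ:  (A=0, B=3, C=5, D=4, E=0, F=3, G=2, H=1) → (A=0, B=3, C=7, D=4, E=1, F=3, G=2, H=1)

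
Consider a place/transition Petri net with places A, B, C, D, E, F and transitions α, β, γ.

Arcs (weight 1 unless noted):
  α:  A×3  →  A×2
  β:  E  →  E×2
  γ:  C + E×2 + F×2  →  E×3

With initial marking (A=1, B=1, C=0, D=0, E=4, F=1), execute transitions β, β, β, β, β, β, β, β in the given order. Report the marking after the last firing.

step 1: fire β:  (A=1, B=1, C=0, D=0, E=4, F=1) → (A=1, B=1, C=0, D=0, E=5, F=1)
step 2: fire β:  (A=1, B=1, C=0, D=0, E=5, F=1) → (A=1, B=1, C=0, D=0, E=6, F=1)
step 3: fire β:  (A=1, B=1, C=0, D=0, E=6, F=1) → (A=1, B=1, C=0, D=0, E=7, F=1)
step 4: fire β:  (A=1, B=1, C=0, D=0, E=7, F=1) → (A=1, B=1, C=0, D=0, E=8, F=1)
step 5: fire β:  (A=1, B=1, C=0, D=0, E=8, F=1) → (A=1, B=1, C=0, D=0, E=9, F=1)
step 6: fire β:  (A=1, B=1, C=0, D=0, E=9, F=1) → (A=1, B=1, C=0, D=0, E=10, F=1)
step 7: fire β:  (A=1, B=1, C=0, D=0, E=10, F=1) → (A=1, B=1, C=0, D=0, E=11, F=1)
step 8: fire β:  (A=1, B=1, C=0, D=0, E=11, F=1) → (A=1, B=1, C=0, D=0, E=12, F=1)

(A=1, B=1, C=0, D=0, E=12, F=1)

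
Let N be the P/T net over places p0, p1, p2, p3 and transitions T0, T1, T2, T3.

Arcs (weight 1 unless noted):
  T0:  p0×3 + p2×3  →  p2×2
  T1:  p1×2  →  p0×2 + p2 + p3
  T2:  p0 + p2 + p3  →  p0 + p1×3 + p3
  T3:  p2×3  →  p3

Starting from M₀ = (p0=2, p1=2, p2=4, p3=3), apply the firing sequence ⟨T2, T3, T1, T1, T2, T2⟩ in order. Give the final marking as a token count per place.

step 1: fire T2:  (p0=2, p1=2, p2=4, p3=3) → (p0=2, p1=5, p2=3, p3=3)
step 2: fire T3:  (p0=2, p1=5, p2=3, p3=3) → (p0=2, p1=5, p2=0, p3=4)
step 3: fire T1:  (p0=2, p1=5, p2=0, p3=4) → (p0=4, p1=3, p2=1, p3=5)
step 4: fire T1:  (p0=4, p1=3, p2=1, p3=5) → (p0=6, p1=1, p2=2, p3=6)
step 5: fire T2:  (p0=6, p1=1, p2=2, p3=6) → (p0=6, p1=4, p2=1, p3=6)
step 6: fire T2:  (p0=6, p1=4, p2=1, p3=6) → (p0=6, p1=7, p2=0, p3=6)

(p0=6, p1=7, p2=0, p3=6)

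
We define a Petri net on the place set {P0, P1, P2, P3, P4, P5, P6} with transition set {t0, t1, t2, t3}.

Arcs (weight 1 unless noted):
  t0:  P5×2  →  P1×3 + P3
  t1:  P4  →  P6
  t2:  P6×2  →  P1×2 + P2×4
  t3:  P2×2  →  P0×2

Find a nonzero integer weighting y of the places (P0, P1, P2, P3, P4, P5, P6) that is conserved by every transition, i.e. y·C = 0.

Incidence matrix C (rows=places, cols=transitions):
       t0   t1   t2   t3
   P0   0    0    0    2
   P1   3    0    2    0
   P2   0    0    4   -2
   P3   1    0    0    0
   P4   0   -1    0    0
   P5  -2    0    0    0
   P6   0    1   -2    0

Candidate y = [1, -2, 1, 6, 0, 0, 0]; check y·C column-wise:
  col t0: 1·0 + -2·3 + 1·0 + 6·1 + 0·-2 = 0
  col t1: 1·0 + -2·0 + 1·0 + 6·0 + 0·-1 + 0·1 = 0
  col t2: 1·0 + -2·2 + 1·4 + 6·0 + 0·-2 = 0
  col t3: 1·2 + -2·0 + 1·-2 + 6·0 = 0

y = (P0:1, P1:-2, P2:1, P3:6, P4:0, P5:0, P6:0)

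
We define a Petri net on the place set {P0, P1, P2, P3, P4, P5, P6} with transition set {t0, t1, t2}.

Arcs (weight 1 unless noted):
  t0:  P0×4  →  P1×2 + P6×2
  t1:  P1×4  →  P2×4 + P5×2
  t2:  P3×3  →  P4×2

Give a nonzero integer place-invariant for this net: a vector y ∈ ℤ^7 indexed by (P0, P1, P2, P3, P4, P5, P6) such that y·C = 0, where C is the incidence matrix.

Incidence matrix C (rows=places, cols=transitions):
       t0   t1   t2
   P0  -4    0    0
   P1   2   -4    0
   P2   0    4    0
   P3   0    0   -3
   P4   0    0    2
   P5   0    2    0
   P6   2    0    0

Candidate y = [1, 2, 2, 0, 0, 0, 0]; check y·C column-wise:
  col t0: 1·-4 + 2·2 + 2·0 + 0·2 = 0
  col t1: 1·0 + 2·-4 + 2·4 + 0·2 = 0
  col t2: 1·0 + 2·0 + 2·0 + 0·-3 + 0·2 = 0

y = (P0:1, P1:2, P2:2, P3:0, P4:0, P5:0, P6:0)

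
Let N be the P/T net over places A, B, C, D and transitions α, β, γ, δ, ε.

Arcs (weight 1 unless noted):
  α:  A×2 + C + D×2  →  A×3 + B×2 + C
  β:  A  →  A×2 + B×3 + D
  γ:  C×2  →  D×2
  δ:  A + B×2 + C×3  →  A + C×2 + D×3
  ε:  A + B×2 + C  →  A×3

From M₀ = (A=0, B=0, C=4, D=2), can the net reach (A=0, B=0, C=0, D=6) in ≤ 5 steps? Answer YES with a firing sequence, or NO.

YES — reachable via ⟨γ, γ⟩ (2 firings)

step 1: fire γ:  (A=0, B=0, C=4, D=2) → (A=0, B=0, C=2, D=4)
step 2: fire γ:  (A=0, B=0, C=2, D=4) → (A=0, B=0, C=0, D=6)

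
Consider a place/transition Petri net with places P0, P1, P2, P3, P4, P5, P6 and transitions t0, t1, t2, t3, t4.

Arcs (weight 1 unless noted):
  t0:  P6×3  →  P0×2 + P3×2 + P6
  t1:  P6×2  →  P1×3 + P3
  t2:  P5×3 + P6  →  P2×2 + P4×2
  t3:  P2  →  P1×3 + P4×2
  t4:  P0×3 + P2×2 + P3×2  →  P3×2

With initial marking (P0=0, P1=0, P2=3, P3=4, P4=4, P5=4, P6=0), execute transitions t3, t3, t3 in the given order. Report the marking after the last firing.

(P0=0, P1=9, P2=0, P3=4, P4=10, P5=4, P6=0)

step 1: fire t3:  (P0=0, P1=0, P2=3, P3=4, P4=4, P5=4, P6=0) → (P0=0, P1=3, P2=2, P3=4, P4=6, P5=4, P6=0)
step 2: fire t3:  (P0=0, P1=3, P2=2, P3=4, P4=6, P5=4, P6=0) → (P0=0, P1=6, P2=1, P3=4, P4=8, P5=4, P6=0)
step 3: fire t3:  (P0=0, P1=6, P2=1, P3=4, P4=8, P5=4, P6=0) → (P0=0, P1=9, P2=0, P3=4, P4=10, P5=4, P6=0)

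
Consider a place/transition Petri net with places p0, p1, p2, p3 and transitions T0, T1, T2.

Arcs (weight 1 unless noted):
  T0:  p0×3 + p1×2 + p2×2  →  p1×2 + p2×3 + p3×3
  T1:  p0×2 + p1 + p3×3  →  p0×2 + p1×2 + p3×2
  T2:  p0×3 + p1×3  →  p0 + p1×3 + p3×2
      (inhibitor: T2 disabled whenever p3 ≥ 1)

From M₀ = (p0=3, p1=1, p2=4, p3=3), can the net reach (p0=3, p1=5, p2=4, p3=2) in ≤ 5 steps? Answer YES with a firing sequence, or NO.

depth 0: 1 marking
depth 1: 2 markings reached so far
depth 2: 3 markings reached so far
depth 3: 3 markings reached so far
(frontier empty at depth 3; search complete)
target is not among the 3 markings reachable within 5 steps

NO — not reachable within 5 firings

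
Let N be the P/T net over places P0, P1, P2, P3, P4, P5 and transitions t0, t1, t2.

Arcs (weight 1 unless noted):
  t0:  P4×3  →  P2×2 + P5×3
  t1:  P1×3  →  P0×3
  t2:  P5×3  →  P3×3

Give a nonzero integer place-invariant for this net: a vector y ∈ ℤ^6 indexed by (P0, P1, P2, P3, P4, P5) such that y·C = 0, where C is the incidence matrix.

y = (P0:1, P1:1, P2:0, P3:0, P4:0, P5:0)

Incidence matrix C (rows=places, cols=transitions):
       t0   t1   t2
   P0   0    3    0
   P1   0   -3    0
   P2   2    0    0
   P3   0    0    3
   P4  -3    0    0
   P5   3    0   -3

Candidate y = [1, 1, 0, 0, 0, 0]; check y·C column-wise:
  col t0: 1·0 + 1·0 + 0·2 + 0·-3 + 0·3 = 0
  col t1: 1·3 + 1·-3 = 0
  col t2: 1·0 + 1·0 + 0·3 + 0·-3 = 0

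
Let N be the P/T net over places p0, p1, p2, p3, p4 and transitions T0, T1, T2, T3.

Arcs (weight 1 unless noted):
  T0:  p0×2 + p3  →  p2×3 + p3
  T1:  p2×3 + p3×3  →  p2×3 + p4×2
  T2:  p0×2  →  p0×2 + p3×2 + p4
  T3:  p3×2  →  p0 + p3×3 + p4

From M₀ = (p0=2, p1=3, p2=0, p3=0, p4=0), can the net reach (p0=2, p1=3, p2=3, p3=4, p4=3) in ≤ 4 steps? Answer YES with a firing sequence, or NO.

step 1: fire T2:  (p0=2, p1=3, p2=0, p3=0, p4=0) → (p0=2, p1=3, p2=0, p3=2, p4=1)
step 2: fire T0:  (p0=2, p1=3, p2=0, p3=2, p4=1) → (p0=0, p1=3, p2=3, p3=2, p4=1)
step 3: fire T3:  (p0=0, p1=3, p2=3, p3=2, p4=1) → (p0=1, p1=3, p2=3, p3=3, p4=2)
step 4: fire T3:  (p0=1, p1=3, p2=3, p3=3, p4=2) → (p0=2, p1=3, p2=3, p3=4, p4=3)

YES — reachable via ⟨T2, T0, T3, T3⟩ (4 firings)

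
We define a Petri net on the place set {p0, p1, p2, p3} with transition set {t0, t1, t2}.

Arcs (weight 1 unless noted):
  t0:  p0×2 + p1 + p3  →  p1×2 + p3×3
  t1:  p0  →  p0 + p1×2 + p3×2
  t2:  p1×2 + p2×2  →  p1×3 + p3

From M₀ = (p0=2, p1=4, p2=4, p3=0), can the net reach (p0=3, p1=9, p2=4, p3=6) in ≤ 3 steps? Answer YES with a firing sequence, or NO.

depth 0: 1 marking
depth 1: 3 markings reached so far
depth 2: 8 markings reached so far
depth 3: 14 markings reached so far
target is not among the 14 markings reachable within 3 steps

NO — not reachable within 3 firings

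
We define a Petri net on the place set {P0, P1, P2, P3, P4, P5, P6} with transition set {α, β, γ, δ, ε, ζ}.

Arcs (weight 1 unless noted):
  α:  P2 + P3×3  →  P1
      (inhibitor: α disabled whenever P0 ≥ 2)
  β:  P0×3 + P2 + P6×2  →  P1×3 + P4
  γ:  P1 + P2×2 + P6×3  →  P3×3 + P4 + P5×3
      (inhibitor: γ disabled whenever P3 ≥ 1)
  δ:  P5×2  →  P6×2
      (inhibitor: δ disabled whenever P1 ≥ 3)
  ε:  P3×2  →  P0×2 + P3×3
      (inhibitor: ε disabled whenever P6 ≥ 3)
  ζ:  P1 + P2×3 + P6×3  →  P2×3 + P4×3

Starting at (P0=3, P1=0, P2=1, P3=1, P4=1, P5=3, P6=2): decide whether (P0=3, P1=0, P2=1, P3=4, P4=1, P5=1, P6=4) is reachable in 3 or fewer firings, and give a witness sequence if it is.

NO — not reachable within 3 firings

depth 0: 1 marking
depth 1: 3 markings reached so far
depth 2: 4 markings reached so far
depth 3: 4 markings reached so far
(frontier empty at depth 3; search complete)
target is not among the 4 markings reachable within 3 steps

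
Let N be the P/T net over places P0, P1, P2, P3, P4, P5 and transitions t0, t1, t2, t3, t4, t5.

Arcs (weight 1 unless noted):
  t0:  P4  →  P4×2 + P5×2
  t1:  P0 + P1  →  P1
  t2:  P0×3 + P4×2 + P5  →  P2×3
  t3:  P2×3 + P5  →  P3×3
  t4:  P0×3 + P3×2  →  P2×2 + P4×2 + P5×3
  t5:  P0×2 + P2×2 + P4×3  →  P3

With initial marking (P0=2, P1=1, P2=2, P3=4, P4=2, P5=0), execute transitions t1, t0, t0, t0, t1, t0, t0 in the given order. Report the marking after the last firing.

step 1: fire t1:  (P0=2, P1=1, P2=2, P3=4, P4=2, P5=0) → (P0=1, P1=1, P2=2, P3=4, P4=2, P5=0)
step 2: fire t0:  (P0=1, P1=1, P2=2, P3=4, P4=2, P5=0) → (P0=1, P1=1, P2=2, P3=4, P4=3, P5=2)
step 3: fire t0:  (P0=1, P1=1, P2=2, P3=4, P4=3, P5=2) → (P0=1, P1=1, P2=2, P3=4, P4=4, P5=4)
step 4: fire t0:  (P0=1, P1=1, P2=2, P3=4, P4=4, P5=4) → (P0=1, P1=1, P2=2, P3=4, P4=5, P5=6)
step 5: fire t1:  (P0=1, P1=1, P2=2, P3=4, P4=5, P5=6) → (P0=0, P1=1, P2=2, P3=4, P4=5, P5=6)
step 6: fire t0:  (P0=0, P1=1, P2=2, P3=4, P4=5, P5=6) → (P0=0, P1=1, P2=2, P3=4, P4=6, P5=8)
step 7: fire t0:  (P0=0, P1=1, P2=2, P3=4, P4=6, P5=8) → (P0=0, P1=1, P2=2, P3=4, P4=7, P5=10)

(P0=0, P1=1, P2=2, P3=4, P4=7, P5=10)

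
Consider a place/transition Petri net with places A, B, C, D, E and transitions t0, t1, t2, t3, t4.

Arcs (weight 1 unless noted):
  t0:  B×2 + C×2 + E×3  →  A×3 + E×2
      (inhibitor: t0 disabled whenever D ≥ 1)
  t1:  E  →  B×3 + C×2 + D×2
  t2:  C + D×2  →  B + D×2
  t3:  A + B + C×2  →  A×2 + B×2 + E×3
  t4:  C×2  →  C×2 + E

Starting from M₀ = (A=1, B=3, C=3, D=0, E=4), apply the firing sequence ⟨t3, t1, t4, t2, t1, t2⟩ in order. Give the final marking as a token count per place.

(A=2, B=12, C=3, D=4, E=6)

step 1: fire t3:  (A=1, B=3, C=3, D=0, E=4) → (A=2, B=4, C=1, D=0, E=7)
step 2: fire t1:  (A=2, B=4, C=1, D=0, E=7) → (A=2, B=7, C=3, D=2, E=6)
step 3: fire t4:  (A=2, B=7, C=3, D=2, E=6) → (A=2, B=7, C=3, D=2, E=7)
step 4: fire t2:  (A=2, B=7, C=3, D=2, E=7) → (A=2, B=8, C=2, D=2, E=7)
step 5: fire t1:  (A=2, B=8, C=2, D=2, E=7) → (A=2, B=11, C=4, D=4, E=6)
step 6: fire t2:  (A=2, B=11, C=4, D=4, E=6) → (A=2, B=12, C=3, D=4, E=6)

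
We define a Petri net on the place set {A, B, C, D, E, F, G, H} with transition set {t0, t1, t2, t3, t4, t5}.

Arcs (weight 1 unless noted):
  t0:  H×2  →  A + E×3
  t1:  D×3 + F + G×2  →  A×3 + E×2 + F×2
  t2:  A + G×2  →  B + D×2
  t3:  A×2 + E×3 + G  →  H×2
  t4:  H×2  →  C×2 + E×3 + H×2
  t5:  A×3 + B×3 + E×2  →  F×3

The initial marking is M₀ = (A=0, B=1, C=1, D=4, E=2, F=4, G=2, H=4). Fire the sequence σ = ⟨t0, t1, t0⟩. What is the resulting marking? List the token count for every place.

(A=5, B=1, C=1, D=1, E=10, F=5, G=0, H=0)

step 1: fire t0:  (A=0, B=1, C=1, D=4, E=2, F=4, G=2, H=4) → (A=1, B=1, C=1, D=4, E=5, F=4, G=2, H=2)
step 2: fire t1:  (A=1, B=1, C=1, D=4, E=5, F=4, G=2, H=2) → (A=4, B=1, C=1, D=1, E=7, F=5, G=0, H=2)
step 3: fire t0:  (A=4, B=1, C=1, D=1, E=7, F=5, G=0, H=2) → (A=5, B=1, C=1, D=1, E=10, F=5, G=0, H=0)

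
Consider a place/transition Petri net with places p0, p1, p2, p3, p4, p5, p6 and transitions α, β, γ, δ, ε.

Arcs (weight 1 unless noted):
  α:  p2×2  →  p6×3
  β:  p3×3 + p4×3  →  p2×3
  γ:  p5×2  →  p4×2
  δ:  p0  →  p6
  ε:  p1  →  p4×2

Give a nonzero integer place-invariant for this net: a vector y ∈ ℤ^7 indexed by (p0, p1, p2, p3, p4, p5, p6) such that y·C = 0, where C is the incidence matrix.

y = (p0:0, p1:2, p2:0, p3:-1, p4:1, p5:1, p6:0)

Incidence matrix C (rows=places, cols=transitions):
        α    β    γ    δ    ε
   p0   0    0    0   -1    0
   p1   0    0    0    0   -1
   p2  -2    3    0    0    0
   p3   0   -3    0    0    0
   p4   0   -3    2    0    2
   p5   0    0   -2    0    0
   p6   3    0    0    1    0

Candidate y = [0, 2, 0, -1, 1, 1, 0]; check y·C column-wise:
  col α: 2·0 + 0·-2 + -1·0 + 1·0 + 1·0 + 0·3 = 0
  col β: 2·0 + 0·3 + -1·-3 + 1·-3 + 1·0 = 0
  col γ: 2·0 + -1·0 + 1·2 + 1·-2 = 0
  col δ: 0·-1 + 2·0 + -1·0 + 1·0 + 1·0 + 0·1 = 0
  col ε: 2·-1 + -1·0 + 1·2 + 1·0 = 0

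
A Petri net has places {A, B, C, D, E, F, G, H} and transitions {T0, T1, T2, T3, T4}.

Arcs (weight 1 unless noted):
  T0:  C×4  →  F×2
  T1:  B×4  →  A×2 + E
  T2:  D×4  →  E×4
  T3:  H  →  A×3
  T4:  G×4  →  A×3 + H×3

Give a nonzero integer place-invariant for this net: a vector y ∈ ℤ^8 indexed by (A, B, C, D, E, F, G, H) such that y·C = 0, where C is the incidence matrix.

Incidence matrix C (rows=places, cols=transitions):
       T0   T1   T2   T3   T4
    A   0    2    0    3    3
    B   0   -4    0    0    0
    C  -4    0    0    0    0
    D   0    0   -4    0    0
    E   0    1    4    0    0
    F   2    0    0    0    0
    G   0    0    0    0   -4
    H   0    0    0   -1    3

Candidate y = [0, 1, 0, 4, 4, 0, 0, 0]; check y·C column-wise:
  col T0: 1·0 + 0·-4 + 4·0 + 4·0 + 0·2 = 0
  col T1: 0·2 + 1·-4 + 4·0 + 4·1 = 0
  col T2: 1·0 + 4·-4 + 4·4 = 0
  col T3: 0·3 + 1·0 + 4·0 + 4·0 + 0·-1 = 0
  col T4: 0·3 + 1·0 + 4·0 + 4·0 + 0·-4 + 0·3 = 0

y = (A:0, B:1, C:0, D:4, E:4, F:0, G:0, H:0)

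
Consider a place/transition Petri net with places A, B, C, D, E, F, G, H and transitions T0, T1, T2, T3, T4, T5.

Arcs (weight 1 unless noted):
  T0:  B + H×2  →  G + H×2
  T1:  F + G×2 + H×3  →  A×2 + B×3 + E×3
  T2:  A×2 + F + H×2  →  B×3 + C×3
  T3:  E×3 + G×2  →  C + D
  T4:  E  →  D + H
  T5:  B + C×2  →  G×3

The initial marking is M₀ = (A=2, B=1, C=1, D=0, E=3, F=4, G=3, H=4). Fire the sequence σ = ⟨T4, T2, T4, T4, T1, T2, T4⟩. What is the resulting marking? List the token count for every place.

(A=0, B=10, C=7, D=4, E=2, F=1, G=1, H=1)

step 1: fire T4:  (A=2, B=1, C=1, D=0, E=3, F=4, G=3, H=4) → (A=2, B=1, C=1, D=1, E=2, F=4, G=3, H=5)
step 2: fire T2:  (A=2, B=1, C=1, D=1, E=2, F=4, G=3, H=5) → (A=0, B=4, C=4, D=1, E=2, F=3, G=3, H=3)
step 3: fire T4:  (A=0, B=4, C=4, D=1, E=2, F=3, G=3, H=3) → (A=0, B=4, C=4, D=2, E=1, F=3, G=3, H=4)
step 4: fire T4:  (A=0, B=4, C=4, D=2, E=1, F=3, G=3, H=4) → (A=0, B=4, C=4, D=3, E=0, F=3, G=3, H=5)
step 5: fire T1:  (A=0, B=4, C=4, D=3, E=0, F=3, G=3, H=5) → (A=2, B=7, C=4, D=3, E=3, F=2, G=1, H=2)
step 6: fire T2:  (A=2, B=7, C=4, D=3, E=3, F=2, G=1, H=2) → (A=0, B=10, C=7, D=3, E=3, F=1, G=1, H=0)
step 7: fire T4:  (A=0, B=10, C=7, D=3, E=3, F=1, G=1, H=0) → (A=0, B=10, C=7, D=4, E=2, F=1, G=1, H=1)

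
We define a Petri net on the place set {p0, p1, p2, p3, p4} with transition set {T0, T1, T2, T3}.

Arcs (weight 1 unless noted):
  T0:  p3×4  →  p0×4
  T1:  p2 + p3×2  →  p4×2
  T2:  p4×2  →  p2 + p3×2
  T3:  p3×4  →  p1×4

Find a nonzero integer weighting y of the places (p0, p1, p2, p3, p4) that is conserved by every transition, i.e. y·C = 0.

y = (p0:1, p1:1, p2:-2, p3:1, p4:0)

Incidence matrix C (rows=places, cols=transitions):
       T0   T1   T2   T3
   p0   4    0    0    0
   p1   0    0    0    4
   p2   0   -1    1    0
   p3  -4   -2    2   -4
   p4   0    2   -2    0

Candidate y = [1, 1, -2, 1, 0]; check y·C column-wise:
  col T0: 1·4 + 1·0 + -2·0 + 1·-4 = 0
  col T1: 1·0 + 1·0 + -2·-1 + 1·-2 + 0·2 = 0
  col T2: 1·0 + 1·0 + -2·1 + 1·2 + 0·-2 = 0
  col T3: 1·0 + 1·4 + -2·0 + 1·-4 = 0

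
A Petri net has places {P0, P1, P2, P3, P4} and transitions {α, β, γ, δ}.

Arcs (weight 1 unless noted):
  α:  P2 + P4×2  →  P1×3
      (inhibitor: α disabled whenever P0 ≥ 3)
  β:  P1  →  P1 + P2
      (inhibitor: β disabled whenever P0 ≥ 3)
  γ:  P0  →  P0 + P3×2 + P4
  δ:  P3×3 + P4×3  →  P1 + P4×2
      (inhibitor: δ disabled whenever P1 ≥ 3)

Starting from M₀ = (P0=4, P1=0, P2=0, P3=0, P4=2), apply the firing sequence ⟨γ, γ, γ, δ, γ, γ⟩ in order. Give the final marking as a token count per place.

(P0=4, P1=1, P2=0, P3=7, P4=6)

step 1: fire γ:  (P0=4, P1=0, P2=0, P3=0, P4=2) → (P0=4, P1=0, P2=0, P3=2, P4=3)
step 2: fire γ:  (P0=4, P1=0, P2=0, P3=2, P4=3) → (P0=4, P1=0, P2=0, P3=4, P4=4)
step 3: fire γ:  (P0=4, P1=0, P2=0, P3=4, P4=4) → (P0=4, P1=0, P2=0, P3=6, P4=5)
step 4: fire δ:  (P0=4, P1=0, P2=0, P3=6, P4=5) → (P0=4, P1=1, P2=0, P3=3, P4=4)
step 5: fire γ:  (P0=4, P1=1, P2=0, P3=3, P4=4) → (P0=4, P1=1, P2=0, P3=5, P4=5)
step 6: fire γ:  (P0=4, P1=1, P2=0, P3=5, P4=5) → (P0=4, P1=1, P2=0, P3=7, P4=6)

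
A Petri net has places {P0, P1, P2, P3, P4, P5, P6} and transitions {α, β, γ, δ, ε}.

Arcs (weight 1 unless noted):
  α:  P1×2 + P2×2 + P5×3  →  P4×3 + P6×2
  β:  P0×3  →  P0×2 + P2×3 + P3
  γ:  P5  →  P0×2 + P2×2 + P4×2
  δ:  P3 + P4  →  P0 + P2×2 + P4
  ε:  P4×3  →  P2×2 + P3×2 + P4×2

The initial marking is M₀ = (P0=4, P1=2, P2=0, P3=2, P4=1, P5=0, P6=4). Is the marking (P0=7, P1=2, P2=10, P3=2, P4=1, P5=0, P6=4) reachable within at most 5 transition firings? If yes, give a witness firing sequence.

NO — not reachable within 5 firings

depth 0: 1 marking
depth 1: 3 markings reached so far
depth 2: 6 markings reached so far
depth 3: 8 markings reached so far
depth 4: 11 markings reached so far
depth 5: 13 markings reached so far
target is not among the 13 markings reachable within 5 steps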